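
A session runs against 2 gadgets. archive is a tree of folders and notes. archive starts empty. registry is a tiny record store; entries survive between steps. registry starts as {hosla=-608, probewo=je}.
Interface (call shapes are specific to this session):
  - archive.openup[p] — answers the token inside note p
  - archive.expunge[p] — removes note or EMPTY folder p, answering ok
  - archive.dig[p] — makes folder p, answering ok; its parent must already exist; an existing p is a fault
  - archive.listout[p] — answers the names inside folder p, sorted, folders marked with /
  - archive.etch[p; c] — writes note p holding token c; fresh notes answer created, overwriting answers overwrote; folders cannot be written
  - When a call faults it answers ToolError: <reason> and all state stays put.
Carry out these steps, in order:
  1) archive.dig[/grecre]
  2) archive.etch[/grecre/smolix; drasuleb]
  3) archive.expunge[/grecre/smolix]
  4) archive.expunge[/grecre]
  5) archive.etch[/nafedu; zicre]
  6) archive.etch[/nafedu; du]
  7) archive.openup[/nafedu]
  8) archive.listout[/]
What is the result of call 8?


Calling archive.dig on p='/grecre', giving ok.
Next I call archive.etch on p='/grecre/smolix', c='drasuleb', and observe created.
I try archive.expunge on p='/grecre/smolix', — result: ok.
Then archive.expunge on p='/grecre', and get ok.
Next I call archive.etch on p='/nafedu', c='zicre', giving created.
Invoking archive.etch on p='/nafedu', c='du', giving overwrote.
Next I call archive.openup on p='/nafedu', yielding du.
I invoke archive.listout on p='/', which returns [nafedu].

Answer: [nafedu]


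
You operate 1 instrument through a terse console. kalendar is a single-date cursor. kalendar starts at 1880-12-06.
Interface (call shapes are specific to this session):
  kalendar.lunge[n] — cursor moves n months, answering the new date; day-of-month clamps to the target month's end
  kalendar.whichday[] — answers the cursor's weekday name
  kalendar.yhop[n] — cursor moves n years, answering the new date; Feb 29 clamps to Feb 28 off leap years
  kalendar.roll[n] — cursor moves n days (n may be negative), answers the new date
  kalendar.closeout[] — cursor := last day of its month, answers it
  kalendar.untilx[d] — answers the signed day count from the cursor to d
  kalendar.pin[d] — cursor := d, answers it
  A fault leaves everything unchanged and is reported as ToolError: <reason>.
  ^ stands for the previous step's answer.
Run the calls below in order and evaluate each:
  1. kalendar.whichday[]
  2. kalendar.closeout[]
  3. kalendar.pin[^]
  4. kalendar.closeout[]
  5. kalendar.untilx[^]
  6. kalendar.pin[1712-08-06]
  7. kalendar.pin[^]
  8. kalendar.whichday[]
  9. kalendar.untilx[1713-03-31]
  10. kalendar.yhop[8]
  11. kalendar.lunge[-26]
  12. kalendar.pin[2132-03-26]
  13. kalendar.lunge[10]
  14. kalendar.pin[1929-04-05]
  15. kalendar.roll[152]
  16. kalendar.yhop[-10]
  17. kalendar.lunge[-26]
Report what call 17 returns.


Answer: 1917-07-04

Derivation:
;; whichday() => Monday
;; closeout() => 1880-12-31
;; pin(d=^) => 1880-12-31
;; closeout() => 1880-12-31
;; untilx(d=^) => 0
;; pin(d=1712-08-06) => 1712-08-06
;; pin(d=^) => 1712-08-06
;; whichday() => Saturday
;; untilx(d=1713-03-31) => 237
;; yhop(n=8) => 1720-08-06
;; lunge(n=-26) => 1718-06-06
;; pin(d=2132-03-26) => 2132-03-26
;; lunge(n=10) => 2133-01-26
;; pin(d=1929-04-05) => 1929-04-05
;; roll(n=152) => 1929-09-04
;; yhop(n=-10) => 1919-09-04
;; lunge(n=-26) => 1917-07-04


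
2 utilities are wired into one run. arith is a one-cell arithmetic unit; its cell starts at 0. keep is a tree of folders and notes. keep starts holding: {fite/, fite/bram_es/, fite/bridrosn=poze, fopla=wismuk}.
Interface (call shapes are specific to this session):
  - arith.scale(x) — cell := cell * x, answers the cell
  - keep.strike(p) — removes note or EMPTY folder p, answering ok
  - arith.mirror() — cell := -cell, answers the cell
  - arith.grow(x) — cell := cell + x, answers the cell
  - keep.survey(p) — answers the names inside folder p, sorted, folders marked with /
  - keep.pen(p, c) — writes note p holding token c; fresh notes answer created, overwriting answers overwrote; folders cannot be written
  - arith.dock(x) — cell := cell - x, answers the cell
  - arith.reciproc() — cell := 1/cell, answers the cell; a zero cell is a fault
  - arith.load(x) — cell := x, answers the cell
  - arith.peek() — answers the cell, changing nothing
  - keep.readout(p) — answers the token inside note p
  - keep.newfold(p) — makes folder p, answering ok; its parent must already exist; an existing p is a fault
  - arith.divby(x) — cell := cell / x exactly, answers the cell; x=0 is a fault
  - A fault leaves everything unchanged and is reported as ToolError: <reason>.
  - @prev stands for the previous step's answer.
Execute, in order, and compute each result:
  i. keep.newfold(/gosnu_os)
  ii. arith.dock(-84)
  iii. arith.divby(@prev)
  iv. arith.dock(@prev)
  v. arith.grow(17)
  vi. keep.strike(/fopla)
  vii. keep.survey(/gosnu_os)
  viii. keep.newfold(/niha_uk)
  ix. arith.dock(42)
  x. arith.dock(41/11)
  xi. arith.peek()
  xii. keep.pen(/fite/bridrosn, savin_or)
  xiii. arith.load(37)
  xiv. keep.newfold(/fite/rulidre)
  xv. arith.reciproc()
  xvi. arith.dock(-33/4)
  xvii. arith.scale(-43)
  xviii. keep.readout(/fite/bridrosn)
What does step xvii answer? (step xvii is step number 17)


I invoke keep.newfold passing p→/gosnu_os, yielding ok.
Now I run arith.dock passing x→-84, → 84.
I call arith.divby passing x→@prev, yielding 1.
Calling arith.dock passing x→@prev, which returns 0.
I call arith.grow passing x→17, → 17.
Then keep.strike passing p→/fopla, and see ok.
Next I call keep.survey passing p→/gosnu_os, giving [].
Calling keep.newfold passing p→/niha_uk, — result: ok.
I invoke arith.dock passing x→42, and get -25.
I run arith.dock passing x→41/11: -316/11.
Calling arith.peek(), yielding -316/11.
Next I call keep.pen passing p→/fite/bridrosn, c→savin_or, which returns overwrote.
I try arith.load passing x→37, and see 37.
I call keep.newfold passing p→/fite/rulidre, — result: ok.
Then arith.reciproc(), and get 1/37.
I run arith.dock passing x→-33/4, and see 1225/148.
I run arith.scale passing x→-43, and observe -52675/148.
Now I run keep.readout passing p→/fite/bridrosn, → savin_or.

Answer: -52675/148


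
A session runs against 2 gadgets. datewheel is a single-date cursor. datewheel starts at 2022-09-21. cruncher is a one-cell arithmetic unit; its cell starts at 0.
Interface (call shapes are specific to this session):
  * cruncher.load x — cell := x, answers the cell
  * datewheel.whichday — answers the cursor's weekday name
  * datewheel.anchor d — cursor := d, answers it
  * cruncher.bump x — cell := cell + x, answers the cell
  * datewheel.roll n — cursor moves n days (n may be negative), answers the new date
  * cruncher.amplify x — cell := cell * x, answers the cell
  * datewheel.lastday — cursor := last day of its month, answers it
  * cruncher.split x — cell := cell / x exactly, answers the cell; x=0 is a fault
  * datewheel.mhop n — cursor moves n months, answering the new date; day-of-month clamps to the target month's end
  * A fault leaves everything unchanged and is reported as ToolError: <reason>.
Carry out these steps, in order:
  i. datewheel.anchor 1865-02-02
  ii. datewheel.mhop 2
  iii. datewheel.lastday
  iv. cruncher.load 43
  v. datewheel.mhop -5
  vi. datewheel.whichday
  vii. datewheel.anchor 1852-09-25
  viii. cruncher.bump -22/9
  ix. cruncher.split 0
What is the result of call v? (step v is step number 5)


! 1. datewheel.anchor(d='1865-02-02') == 1865-02-02
! 2. datewheel.mhop(n='2') == 1865-04-02
! 3. datewheel.lastday() == 1865-04-30
! 4. cruncher.load(x='43') == 43
! 5. datewheel.mhop(n='-5') == 1864-11-30
! 6. datewheel.whichday() == Wednesday
! 7. datewheel.anchor(d='1852-09-25') == 1852-09-25
! 8. cruncher.bump(x='-22/9') == 365/9
! 9. cruncher.split(x='0') == ToolError: division by zero

Answer: 1864-11-30


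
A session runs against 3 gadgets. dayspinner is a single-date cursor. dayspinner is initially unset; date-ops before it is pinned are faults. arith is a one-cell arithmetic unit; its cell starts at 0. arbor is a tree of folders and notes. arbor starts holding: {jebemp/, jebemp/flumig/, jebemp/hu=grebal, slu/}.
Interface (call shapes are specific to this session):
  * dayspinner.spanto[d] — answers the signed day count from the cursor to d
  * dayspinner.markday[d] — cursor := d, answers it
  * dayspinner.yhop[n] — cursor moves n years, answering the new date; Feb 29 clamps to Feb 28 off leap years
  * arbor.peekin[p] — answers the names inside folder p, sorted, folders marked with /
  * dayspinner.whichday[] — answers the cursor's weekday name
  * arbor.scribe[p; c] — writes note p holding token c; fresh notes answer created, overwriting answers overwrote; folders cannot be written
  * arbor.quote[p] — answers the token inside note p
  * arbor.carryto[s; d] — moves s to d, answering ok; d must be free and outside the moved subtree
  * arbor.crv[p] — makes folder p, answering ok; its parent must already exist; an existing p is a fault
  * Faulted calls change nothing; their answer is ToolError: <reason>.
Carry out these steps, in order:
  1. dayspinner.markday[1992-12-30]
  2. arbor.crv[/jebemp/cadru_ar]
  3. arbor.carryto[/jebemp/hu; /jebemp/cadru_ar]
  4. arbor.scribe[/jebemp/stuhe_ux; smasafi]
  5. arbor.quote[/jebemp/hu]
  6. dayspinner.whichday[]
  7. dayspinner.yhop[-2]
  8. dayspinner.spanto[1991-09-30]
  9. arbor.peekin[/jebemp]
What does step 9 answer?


;; dayspinner.markday(d=1992-12-30) -> 1992-12-30
;; arbor.crv(p=/jebemp/cadru_ar) -> ok
;; arbor.carryto(s=/jebemp/hu, d=/jebemp/cadru_ar) -> ToolError: exists
;; arbor.scribe(p=/jebemp/stuhe_ux, c=smasafi) -> created
;; arbor.quote(p=/jebemp/hu) -> grebal
;; dayspinner.whichday() -> Wednesday
;; dayspinner.yhop(n=-2) -> 1990-12-30
;; dayspinner.spanto(d=1991-09-30) -> 274
;; arbor.peekin(p=/jebemp) -> [cadru_ar/, flumig/, hu, stuhe_ux]

Answer: [cadru_ar/, flumig/, hu, stuhe_ux]


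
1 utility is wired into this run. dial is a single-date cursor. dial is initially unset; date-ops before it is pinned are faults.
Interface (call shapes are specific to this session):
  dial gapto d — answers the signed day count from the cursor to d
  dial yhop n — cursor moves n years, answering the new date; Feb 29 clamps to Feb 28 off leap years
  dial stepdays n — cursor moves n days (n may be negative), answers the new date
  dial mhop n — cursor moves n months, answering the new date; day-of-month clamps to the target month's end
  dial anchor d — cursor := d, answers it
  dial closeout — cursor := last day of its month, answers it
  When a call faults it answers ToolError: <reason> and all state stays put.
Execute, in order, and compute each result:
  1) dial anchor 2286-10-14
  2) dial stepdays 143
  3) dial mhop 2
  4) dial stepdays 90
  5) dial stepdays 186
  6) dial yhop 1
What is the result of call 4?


Invoking dial anchor on d: 2286-10-14, and get 2286-10-14.
I try dial stepdays on n: 143, and see 2287-03-06.
Now I run dial mhop on n: 2, giving 2287-05-06.
I invoke dial stepdays on n: 90, yielding 2287-08-04.
I try dial stepdays on n: 186, and see 2288-02-06.
Using dial yhop on n: 1, and see 2289-02-06.

Answer: 2287-08-04


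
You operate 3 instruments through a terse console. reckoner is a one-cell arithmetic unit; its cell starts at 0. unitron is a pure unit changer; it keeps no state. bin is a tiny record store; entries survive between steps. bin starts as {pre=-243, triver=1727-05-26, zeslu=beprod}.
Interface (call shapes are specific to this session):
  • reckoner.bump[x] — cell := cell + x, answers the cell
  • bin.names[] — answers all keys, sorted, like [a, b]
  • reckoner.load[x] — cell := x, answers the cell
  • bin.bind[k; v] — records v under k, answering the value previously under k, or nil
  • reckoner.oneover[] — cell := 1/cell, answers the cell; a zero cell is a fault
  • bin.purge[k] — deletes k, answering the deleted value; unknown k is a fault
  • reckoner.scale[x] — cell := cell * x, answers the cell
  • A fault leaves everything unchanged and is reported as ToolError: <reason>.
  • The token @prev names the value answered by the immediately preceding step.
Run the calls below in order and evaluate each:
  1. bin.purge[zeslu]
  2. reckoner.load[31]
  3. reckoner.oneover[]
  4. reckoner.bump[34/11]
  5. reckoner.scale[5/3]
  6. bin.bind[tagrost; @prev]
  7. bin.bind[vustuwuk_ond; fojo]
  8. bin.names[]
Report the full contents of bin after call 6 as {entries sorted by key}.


I run bin.purge with k='zeslu', yielding beprod.
Invoking reckoner.load with x='31': 31.
I run reckoner.oneover(), which returns 1/31.
Now I run reckoner.bump with x='34/11', which returns 1065/341.
I try reckoner.scale with x='5/3', — result: 1775/341.
Calling bin.bind with k='tagrost', v='@prev', yielding nil.
Invoking bin.bind with k='vustuwuk_ond', v='fojo', which returns nil.
Now I run bin.names(), which returns [pre, tagrost, triver, vustuwuk_ond].

Answer: {pre=-243, tagrost=1775/341, triver=1727-05-26}


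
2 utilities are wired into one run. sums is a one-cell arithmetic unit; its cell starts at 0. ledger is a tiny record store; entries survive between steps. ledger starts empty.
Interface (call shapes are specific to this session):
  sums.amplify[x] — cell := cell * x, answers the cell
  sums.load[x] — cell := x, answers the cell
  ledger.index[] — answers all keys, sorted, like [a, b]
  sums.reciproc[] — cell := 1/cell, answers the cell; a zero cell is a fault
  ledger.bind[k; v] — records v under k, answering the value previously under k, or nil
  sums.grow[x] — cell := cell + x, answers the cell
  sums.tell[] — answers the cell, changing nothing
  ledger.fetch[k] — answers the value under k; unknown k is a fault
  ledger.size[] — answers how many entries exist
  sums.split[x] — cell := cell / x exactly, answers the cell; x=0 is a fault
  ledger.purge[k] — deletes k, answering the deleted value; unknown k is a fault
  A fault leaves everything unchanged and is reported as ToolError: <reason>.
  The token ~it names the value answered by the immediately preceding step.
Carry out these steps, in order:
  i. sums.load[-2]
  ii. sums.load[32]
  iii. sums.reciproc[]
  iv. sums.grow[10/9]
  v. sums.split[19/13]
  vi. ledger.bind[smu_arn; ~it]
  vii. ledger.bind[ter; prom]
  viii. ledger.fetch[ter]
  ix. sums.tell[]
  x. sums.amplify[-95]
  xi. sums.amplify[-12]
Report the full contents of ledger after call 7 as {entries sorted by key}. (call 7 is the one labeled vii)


-> sums.load(x: -2)
<- -2
-> sums.load(x: 32)
<- 32
-> sums.reciproc()
<- 1/32
-> sums.grow(x: 10/9)
<- 329/288
-> sums.split(x: 19/13)
<- 4277/5472
-> ledger.bind(k: smu_arn, v: ~it)
<- nil
-> ledger.bind(k: ter, v: prom)
<- nil
-> ledger.fetch(k: ter)
<- prom
-> sums.tell()
<- 4277/5472
-> sums.amplify(x: -95)
<- -21385/288
-> sums.amplify(x: -12)
<- 21385/24

Answer: {smu_arn=4277/5472, ter=prom}


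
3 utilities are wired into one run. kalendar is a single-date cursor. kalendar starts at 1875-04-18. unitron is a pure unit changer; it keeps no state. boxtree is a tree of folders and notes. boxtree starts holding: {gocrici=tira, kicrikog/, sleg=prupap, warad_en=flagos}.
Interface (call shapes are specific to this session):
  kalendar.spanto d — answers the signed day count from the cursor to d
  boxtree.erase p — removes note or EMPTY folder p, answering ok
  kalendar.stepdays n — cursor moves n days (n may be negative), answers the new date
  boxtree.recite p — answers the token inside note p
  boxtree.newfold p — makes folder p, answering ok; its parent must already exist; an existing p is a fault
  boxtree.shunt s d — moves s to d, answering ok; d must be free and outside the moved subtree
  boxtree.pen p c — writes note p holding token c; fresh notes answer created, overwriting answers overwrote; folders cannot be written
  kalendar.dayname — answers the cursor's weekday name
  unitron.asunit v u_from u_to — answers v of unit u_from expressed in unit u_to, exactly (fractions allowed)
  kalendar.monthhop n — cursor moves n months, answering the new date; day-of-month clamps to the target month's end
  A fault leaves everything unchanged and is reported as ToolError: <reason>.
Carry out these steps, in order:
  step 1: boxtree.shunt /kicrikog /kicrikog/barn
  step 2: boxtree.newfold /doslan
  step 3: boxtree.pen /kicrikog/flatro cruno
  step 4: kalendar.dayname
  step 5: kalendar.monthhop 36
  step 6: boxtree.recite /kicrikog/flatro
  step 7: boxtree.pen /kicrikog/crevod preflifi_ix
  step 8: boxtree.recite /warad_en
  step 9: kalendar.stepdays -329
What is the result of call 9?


Answer: 1877-05-24

Derivation:
Invoking boxtree.shunt using /kicrikog, /kicrikog/barn, giving ToolError: into itself.
Invoking boxtree.newfold using /doslan, giving ok.
I call boxtree.pen using /kicrikog/flatro, cruno: created.
Using kalendar.dayname(), yielding Sunday.
Now I run kalendar.monthhop using 36, yielding 1878-04-18.
Now I run boxtree.recite using /kicrikog/flatro: cruno.
Invoking boxtree.pen using /kicrikog/crevod, preflifi_ix, giving created.
Invoking boxtree.recite using /warad_en, and get flagos.
Calling kalendar.stepdays using -329, yielding 1877-05-24.


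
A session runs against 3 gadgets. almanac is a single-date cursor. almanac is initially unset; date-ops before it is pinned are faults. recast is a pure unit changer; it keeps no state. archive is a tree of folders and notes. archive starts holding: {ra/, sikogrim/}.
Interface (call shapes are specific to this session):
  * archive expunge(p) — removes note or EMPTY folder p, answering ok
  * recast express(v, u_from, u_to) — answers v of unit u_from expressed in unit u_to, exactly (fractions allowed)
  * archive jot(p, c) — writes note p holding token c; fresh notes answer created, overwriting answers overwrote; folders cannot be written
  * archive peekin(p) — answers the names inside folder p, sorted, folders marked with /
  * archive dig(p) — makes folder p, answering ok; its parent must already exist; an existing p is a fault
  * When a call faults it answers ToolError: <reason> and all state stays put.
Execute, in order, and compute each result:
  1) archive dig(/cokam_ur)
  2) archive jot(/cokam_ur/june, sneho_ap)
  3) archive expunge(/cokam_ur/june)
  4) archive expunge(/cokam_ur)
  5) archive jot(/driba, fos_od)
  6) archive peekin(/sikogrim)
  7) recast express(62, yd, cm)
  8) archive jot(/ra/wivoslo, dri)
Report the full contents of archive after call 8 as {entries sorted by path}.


Answer: {driba=fos_od, ra/, ra/wivoslo=dri, sikogrim/}

Derivation:
Now I run archive dig(/cokam_ur), yielding ok.
Now I run archive jot(/cokam_ur/june, sneho_ap), giving created.
I try archive expunge(/cokam_ur/june), and observe ok.
Now I run archive expunge(/cokam_ur), — result: ok.
Next I call archive jot(/driba, fos_od), → created.
I try archive peekin(/sikogrim), — result: [].
Then recast express(62, yd, cm), — result: 141732/25.
Using archive jot(/ra/wivoslo, dri), and get created.


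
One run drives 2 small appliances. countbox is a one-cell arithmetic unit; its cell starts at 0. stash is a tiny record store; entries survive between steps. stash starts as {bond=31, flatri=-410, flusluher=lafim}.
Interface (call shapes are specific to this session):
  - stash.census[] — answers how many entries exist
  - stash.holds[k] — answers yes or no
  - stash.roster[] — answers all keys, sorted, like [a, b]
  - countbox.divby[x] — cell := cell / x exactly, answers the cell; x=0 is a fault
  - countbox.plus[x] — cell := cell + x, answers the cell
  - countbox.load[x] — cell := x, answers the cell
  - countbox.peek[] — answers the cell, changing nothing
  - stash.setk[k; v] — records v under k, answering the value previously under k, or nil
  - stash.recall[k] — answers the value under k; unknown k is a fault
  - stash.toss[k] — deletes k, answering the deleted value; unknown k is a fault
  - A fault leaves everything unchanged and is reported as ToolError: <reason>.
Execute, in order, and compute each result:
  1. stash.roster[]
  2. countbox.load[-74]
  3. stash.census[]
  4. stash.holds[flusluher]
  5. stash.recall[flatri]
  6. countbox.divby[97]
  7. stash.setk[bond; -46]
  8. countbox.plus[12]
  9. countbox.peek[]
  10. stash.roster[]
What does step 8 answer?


Answer: 1090/97

Derivation:
==> roster()
<== [bond, flatri, flusluher]
==> load(-74)
<== -74
==> census()
<== 3
==> holds(flusluher)
<== yes
==> recall(flatri)
<== -410
==> divby(97)
<== -74/97
==> setk(bond, -46)
<== 31
==> plus(12)
<== 1090/97
==> peek()
<== 1090/97
==> roster()
<== [bond, flatri, flusluher]


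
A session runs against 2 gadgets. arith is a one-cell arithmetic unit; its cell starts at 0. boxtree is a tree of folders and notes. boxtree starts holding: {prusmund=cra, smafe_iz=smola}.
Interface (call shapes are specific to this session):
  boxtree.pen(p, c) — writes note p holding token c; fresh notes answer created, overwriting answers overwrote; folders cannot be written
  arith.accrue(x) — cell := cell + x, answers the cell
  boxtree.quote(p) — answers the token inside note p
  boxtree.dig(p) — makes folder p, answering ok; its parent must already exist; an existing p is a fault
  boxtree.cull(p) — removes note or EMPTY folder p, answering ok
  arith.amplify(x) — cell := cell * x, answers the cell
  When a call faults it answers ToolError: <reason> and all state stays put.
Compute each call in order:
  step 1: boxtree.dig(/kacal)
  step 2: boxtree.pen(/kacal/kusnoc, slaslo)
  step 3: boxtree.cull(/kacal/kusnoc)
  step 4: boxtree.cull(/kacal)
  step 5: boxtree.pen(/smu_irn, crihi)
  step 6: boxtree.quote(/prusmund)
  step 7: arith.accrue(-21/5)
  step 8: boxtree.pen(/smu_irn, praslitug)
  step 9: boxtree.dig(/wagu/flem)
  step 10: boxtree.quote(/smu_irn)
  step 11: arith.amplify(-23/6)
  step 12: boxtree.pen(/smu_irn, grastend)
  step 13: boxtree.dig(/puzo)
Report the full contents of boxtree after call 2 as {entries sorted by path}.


Answer: {kacal/, kacal/kusnoc=slaslo, prusmund=cra, smafe_iz=smola}

Derivation:
-- 1. boxtree.dig(p='/kacal') => ok
-- 2. boxtree.pen(p='/kacal/kusnoc', c='slaslo') => created
-- 3. boxtree.cull(p='/kacal/kusnoc') => ok
-- 4. boxtree.cull(p='/kacal') => ok
-- 5. boxtree.pen(p='/smu_irn', c='crihi') => created
-- 6. boxtree.quote(p='/prusmund') => cra
-- 7. arith.accrue(x='-21/5') => -21/5
-- 8. boxtree.pen(p='/smu_irn', c='praslitug') => overwrote
-- 9. boxtree.dig(p='/wagu/flem') => ToolError: no parent
-- 10. boxtree.quote(p='/smu_irn') => praslitug
-- 11. arith.amplify(x='-23/6') => 161/10
-- 12. boxtree.pen(p='/smu_irn', c='grastend') => overwrote
-- 13. boxtree.dig(p='/puzo') => ok


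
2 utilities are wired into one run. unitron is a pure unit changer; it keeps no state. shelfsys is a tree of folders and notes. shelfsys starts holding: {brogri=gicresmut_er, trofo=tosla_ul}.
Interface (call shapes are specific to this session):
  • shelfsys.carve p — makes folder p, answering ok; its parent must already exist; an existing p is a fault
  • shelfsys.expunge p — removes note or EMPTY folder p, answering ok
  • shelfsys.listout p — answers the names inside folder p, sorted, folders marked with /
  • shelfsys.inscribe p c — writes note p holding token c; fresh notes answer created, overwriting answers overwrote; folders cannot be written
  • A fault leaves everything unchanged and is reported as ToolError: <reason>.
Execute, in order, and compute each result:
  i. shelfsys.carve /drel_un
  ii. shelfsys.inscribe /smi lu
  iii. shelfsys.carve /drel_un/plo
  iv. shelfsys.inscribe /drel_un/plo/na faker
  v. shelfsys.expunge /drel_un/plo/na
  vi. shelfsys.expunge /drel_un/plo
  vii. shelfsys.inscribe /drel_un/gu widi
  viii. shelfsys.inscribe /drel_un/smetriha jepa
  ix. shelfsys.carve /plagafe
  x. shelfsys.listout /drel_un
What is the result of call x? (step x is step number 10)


Answer: [gu, smetriha]

Derivation:
Step: carve[p=/drel_un]
Result: ok
Step: inscribe[p=/smi; c=lu]
Result: created
Step: carve[p=/drel_un/plo]
Result: ok
Step: inscribe[p=/drel_un/plo/na; c=faker]
Result: created
Step: expunge[p=/drel_un/plo/na]
Result: ok
Step: expunge[p=/drel_un/plo]
Result: ok
Step: inscribe[p=/drel_un/gu; c=widi]
Result: created
Step: inscribe[p=/drel_un/smetriha; c=jepa]
Result: created
Step: carve[p=/plagafe]
Result: ok
Step: listout[p=/drel_un]
Result: [gu, smetriha]


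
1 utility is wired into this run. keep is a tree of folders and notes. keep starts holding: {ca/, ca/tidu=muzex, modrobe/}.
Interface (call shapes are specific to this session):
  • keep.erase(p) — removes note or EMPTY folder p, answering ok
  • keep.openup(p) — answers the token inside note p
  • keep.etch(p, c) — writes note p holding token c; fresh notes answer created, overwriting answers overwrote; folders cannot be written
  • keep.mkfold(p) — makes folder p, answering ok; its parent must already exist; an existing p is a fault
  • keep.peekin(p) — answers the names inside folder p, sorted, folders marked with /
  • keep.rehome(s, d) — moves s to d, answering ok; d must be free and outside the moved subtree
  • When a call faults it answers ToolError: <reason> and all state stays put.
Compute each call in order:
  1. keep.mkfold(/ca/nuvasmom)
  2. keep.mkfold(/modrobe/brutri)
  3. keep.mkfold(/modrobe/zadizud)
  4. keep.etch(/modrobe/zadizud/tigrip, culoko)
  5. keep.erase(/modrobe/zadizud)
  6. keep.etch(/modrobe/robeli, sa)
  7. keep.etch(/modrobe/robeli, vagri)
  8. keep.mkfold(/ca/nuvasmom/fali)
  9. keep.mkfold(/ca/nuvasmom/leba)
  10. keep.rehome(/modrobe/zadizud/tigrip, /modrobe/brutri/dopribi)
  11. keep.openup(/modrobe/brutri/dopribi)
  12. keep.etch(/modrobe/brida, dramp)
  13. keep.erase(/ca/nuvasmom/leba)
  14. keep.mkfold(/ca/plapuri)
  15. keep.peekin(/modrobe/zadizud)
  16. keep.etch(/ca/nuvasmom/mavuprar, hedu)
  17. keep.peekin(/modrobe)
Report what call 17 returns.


-- 1. keep.mkfold(/ca/nuvasmom) -> ok
-- 2. keep.mkfold(/modrobe/brutri) -> ok
-- 3. keep.mkfold(/modrobe/zadizud) -> ok
-- 4. keep.etch(/modrobe/zadizud/tigrip, culoko) -> created
-- 5. keep.erase(/modrobe/zadizud) -> ToolError: not empty
-- 6. keep.etch(/modrobe/robeli, sa) -> created
-- 7. keep.etch(/modrobe/robeli, vagri) -> overwrote
-- 8. keep.mkfold(/ca/nuvasmom/fali) -> ok
-- 9. keep.mkfold(/ca/nuvasmom/leba) -> ok
-- 10. keep.rehome(/modrobe/zadizud/tigrip, /modrobe/brutri/dopribi) -> ok
-- 11. keep.openup(/modrobe/brutri/dopribi) -> culoko
-- 12. keep.etch(/modrobe/brida, dramp) -> created
-- 13. keep.erase(/ca/nuvasmom/leba) -> ok
-- 14. keep.mkfold(/ca/plapuri) -> ok
-- 15. keep.peekin(/modrobe/zadizud) -> []
-- 16. keep.etch(/ca/nuvasmom/mavuprar, hedu) -> created
-- 17. keep.peekin(/modrobe) -> [brida, brutri/, robeli, zadizud/]

Answer: [brida, brutri/, robeli, zadizud/]


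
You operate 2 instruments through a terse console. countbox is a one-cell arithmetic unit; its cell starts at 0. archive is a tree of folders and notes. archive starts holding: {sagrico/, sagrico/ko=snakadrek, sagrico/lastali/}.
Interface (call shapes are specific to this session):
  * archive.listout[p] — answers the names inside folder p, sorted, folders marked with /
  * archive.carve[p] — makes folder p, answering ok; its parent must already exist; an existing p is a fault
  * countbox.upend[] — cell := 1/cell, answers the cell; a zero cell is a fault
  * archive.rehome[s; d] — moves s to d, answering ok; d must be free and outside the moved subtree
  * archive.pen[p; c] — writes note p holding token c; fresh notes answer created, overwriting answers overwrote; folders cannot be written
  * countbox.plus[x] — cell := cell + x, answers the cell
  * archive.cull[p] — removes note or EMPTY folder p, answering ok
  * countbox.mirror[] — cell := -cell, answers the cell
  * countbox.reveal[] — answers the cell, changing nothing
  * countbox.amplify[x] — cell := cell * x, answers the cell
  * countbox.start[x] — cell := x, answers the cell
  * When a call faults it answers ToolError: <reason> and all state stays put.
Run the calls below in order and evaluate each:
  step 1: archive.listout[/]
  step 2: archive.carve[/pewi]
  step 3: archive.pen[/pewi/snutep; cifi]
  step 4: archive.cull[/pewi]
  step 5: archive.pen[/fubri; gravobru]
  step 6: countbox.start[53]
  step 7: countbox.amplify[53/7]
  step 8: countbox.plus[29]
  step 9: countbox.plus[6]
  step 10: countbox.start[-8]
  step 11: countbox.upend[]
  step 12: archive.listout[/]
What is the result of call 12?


Answer: [fubri, pewi/, sagrico/]

Derivation:
% listout p: /
[out] [sagrico/]
% carve p: /pewi
[out] ok
% pen p: /pewi/snutep c: cifi
[out] created
% cull p: /pewi
[out] ToolError: not empty
% pen p: /fubri c: gravobru
[out] created
% start x: 53
[out] 53
% amplify x: 53/7
[out] 2809/7
% plus x: 29
[out] 3012/7
% plus x: 6
[out] 3054/7
% start x: -8
[out] -8
% upend
[out] -1/8
% listout p: /
[out] [fubri, pewi/, sagrico/]


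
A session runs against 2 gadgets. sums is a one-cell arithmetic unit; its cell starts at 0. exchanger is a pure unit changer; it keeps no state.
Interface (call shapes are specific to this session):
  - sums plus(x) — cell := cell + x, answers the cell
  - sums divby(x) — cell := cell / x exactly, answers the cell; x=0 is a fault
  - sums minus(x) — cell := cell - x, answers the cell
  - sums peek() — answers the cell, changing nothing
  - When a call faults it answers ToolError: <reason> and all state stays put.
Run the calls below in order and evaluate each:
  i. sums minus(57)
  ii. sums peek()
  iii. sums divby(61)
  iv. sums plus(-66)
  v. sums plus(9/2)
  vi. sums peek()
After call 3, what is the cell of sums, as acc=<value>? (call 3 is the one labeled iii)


CALL sums minus[57]
RET  -57
CALL sums peek[]
RET  -57
CALL sums divby[61]
RET  -57/61
CALL sums plus[-66]
RET  -4083/61
CALL sums plus[9/2]
RET  -7617/122
CALL sums peek[]
RET  -7617/122

Answer: acc=-57/61


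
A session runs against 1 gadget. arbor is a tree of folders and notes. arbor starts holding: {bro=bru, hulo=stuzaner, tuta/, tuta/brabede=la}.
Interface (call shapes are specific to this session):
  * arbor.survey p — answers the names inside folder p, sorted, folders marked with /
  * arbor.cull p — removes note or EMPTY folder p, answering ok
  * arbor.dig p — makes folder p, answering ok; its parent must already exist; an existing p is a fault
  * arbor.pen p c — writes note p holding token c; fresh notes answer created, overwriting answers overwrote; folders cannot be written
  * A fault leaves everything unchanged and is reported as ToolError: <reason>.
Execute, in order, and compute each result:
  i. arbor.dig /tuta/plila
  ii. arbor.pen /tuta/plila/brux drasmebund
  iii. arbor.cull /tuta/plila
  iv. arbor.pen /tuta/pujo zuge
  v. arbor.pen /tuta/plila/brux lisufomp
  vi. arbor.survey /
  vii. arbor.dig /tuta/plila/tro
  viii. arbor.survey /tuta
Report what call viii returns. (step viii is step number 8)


% arbor.dig p=/tuta/plila
[out] ok
% arbor.pen p=/tuta/plila/brux c=drasmebund
[out] created
% arbor.cull p=/tuta/plila
[out] ToolError: not empty
% arbor.pen p=/tuta/pujo c=zuge
[out] created
% arbor.pen p=/tuta/plila/brux c=lisufomp
[out] overwrote
% arbor.survey p=/
[out] [bro, hulo, tuta/]
% arbor.dig p=/tuta/plila/tro
[out] ok
% arbor.survey p=/tuta
[out] [brabede, plila/, pujo]

Answer: [brabede, plila/, pujo]


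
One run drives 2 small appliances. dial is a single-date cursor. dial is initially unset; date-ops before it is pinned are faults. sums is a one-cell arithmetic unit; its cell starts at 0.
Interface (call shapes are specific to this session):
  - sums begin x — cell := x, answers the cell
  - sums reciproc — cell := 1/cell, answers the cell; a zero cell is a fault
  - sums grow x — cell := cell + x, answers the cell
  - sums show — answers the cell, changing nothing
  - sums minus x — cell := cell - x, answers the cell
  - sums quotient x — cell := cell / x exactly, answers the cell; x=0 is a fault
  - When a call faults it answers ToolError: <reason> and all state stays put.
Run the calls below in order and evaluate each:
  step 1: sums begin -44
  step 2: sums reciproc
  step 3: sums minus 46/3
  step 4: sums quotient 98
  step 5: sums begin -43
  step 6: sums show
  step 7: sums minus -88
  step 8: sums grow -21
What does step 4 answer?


Answer: -2027/12936

Derivation:
>> sums begin(-44)
<< -44
>> sums reciproc()
<< -1/44
>> sums minus(46/3)
<< -2027/132
>> sums quotient(98)
<< -2027/12936
>> sums begin(-43)
<< -43
>> sums show()
<< -43
>> sums minus(-88)
<< 45
>> sums grow(-21)
<< 24


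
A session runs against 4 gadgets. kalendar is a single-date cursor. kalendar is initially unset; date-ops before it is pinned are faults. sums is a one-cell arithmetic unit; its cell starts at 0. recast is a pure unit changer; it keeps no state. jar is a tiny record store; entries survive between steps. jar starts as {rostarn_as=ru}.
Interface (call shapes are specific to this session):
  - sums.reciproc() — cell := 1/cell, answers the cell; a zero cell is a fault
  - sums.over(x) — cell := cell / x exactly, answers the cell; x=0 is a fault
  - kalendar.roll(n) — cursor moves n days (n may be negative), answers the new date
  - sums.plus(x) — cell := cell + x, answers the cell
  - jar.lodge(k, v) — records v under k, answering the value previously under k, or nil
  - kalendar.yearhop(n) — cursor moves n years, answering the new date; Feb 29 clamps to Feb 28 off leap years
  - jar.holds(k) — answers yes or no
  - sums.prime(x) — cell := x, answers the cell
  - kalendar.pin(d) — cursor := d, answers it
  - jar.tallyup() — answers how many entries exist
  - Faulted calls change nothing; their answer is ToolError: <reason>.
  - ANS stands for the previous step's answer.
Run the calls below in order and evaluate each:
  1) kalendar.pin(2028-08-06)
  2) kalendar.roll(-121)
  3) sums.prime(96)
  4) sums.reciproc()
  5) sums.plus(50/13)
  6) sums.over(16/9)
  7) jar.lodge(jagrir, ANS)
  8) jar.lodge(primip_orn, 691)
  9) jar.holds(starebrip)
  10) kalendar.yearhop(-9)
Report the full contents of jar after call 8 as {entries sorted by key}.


~$ kalendar.pin d→2028-08-06
  2028-08-06
~$ kalendar.roll n→-121
  2028-04-07
~$ sums.prime x→96
  96
~$ sums.reciproc
  1/96
~$ sums.plus x→50/13
  4813/1248
~$ sums.over x→16/9
  14439/6656
~$ jar.lodge k→jagrir v→ANS
  nil
~$ jar.lodge k→primip_orn v→691
  nil
~$ jar.holds k→starebrip
  no
~$ kalendar.yearhop n→-9
  2019-04-07

Answer: {jagrir=14439/6656, primip_orn=691, rostarn_as=ru}


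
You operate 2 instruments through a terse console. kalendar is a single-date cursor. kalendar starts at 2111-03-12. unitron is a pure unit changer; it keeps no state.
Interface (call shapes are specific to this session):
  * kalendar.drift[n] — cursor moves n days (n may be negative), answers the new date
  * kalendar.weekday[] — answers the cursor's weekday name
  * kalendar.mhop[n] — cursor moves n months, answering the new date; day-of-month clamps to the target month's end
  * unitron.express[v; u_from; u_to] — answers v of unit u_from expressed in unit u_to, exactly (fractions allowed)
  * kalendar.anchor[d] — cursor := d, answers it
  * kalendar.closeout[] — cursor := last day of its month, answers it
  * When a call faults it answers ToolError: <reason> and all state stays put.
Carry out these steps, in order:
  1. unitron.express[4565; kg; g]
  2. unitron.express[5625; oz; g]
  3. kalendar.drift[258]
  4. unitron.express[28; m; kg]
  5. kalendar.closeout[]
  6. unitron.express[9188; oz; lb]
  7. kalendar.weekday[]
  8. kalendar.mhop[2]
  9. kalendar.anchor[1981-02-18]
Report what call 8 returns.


Answer: 2112-01-30

Derivation:
Invoking express on 4565, kg, g, giving 4565000.
I use express on 5625, oz, g, — result: 408233133/2560.
I try drift on 258, — result: 2111-11-25.
I run express on 28, m, kg, — result: ToolError: incompatible units.
I invoke closeout(), which returns 2111-11-30.
I invoke express on 9188, oz, lb, and observe 2297/4.
I call weekday(), yielding Monday.
Calling mhop on 2: 2112-01-30.
I call anchor on 1981-02-18, and see 1981-02-18.


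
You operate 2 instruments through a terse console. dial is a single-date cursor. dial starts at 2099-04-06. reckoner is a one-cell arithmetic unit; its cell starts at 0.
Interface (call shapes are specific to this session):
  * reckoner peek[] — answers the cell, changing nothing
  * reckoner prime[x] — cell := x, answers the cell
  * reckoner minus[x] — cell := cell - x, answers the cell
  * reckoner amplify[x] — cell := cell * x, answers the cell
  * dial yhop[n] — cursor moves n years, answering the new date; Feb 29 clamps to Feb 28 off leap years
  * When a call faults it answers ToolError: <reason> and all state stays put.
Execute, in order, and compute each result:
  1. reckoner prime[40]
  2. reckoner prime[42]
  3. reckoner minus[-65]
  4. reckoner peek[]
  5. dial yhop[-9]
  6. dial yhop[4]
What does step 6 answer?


Answer: 2094-04-06

Derivation:
Using reckoner prime on 40, giving 40.
I call reckoner prime on 42, giving 42.
I use reckoner minus on -65, yielding 107.
I try reckoner peek(), and see 107.
I try dial yhop on -9, and observe 2090-04-06.
I call dial yhop on 4: 2094-04-06.


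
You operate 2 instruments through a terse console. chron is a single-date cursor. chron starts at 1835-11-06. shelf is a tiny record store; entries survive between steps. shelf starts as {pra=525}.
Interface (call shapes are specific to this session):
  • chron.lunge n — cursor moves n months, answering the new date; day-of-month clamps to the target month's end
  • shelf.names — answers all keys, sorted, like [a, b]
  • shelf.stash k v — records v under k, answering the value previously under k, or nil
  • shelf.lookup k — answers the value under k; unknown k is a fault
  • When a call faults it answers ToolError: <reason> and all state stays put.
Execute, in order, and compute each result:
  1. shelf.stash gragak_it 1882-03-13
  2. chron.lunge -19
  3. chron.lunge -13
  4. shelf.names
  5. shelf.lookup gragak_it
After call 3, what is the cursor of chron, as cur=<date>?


→ shelf.stash(k=gragak_it, v=1882-03-13)
← nil
→ chron.lunge(n=-19)
← 1834-04-06
→ chron.lunge(n=-13)
← 1833-03-06
→ shelf.names()
← [gragak_it, pra]
→ shelf.lookup(k=gragak_it)
← 1882-03-13

Answer: cur=1833-03-06


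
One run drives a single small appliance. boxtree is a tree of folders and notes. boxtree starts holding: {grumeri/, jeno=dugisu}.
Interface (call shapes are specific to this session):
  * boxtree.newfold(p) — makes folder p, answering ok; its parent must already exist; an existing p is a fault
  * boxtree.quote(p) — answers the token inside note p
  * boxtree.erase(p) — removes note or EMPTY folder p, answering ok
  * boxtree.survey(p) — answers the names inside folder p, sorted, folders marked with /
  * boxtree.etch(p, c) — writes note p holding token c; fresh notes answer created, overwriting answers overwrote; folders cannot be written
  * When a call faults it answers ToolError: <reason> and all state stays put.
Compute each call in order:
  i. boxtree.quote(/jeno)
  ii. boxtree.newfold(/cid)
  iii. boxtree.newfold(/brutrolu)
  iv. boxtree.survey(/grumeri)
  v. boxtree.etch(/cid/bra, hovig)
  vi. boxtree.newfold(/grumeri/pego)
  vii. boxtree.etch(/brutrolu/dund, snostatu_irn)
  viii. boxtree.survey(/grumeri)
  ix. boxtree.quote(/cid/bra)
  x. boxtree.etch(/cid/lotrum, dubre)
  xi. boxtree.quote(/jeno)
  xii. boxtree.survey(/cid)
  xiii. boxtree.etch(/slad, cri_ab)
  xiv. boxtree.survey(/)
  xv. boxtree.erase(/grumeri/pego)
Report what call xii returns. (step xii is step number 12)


>> boxtree.quote(p='/jeno')
<< dugisu
>> boxtree.newfold(p='/cid')
<< ok
>> boxtree.newfold(p='/brutrolu')
<< ok
>> boxtree.survey(p='/grumeri')
<< []
>> boxtree.etch(p='/cid/bra', c='hovig')
<< created
>> boxtree.newfold(p='/grumeri/pego')
<< ok
>> boxtree.etch(p='/brutrolu/dund', c='snostatu_irn')
<< created
>> boxtree.survey(p='/grumeri')
<< [pego/]
>> boxtree.quote(p='/cid/bra')
<< hovig
>> boxtree.etch(p='/cid/lotrum', c='dubre')
<< created
>> boxtree.quote(p='/jeno')
<< dugisu
>> boxtree.survey(p='/cid')
<< [bra, lotrum]
>> boxtree.etch(p='/slad', c='cri_ab')
<< created
>> boxtree.survey(p='/')
<< [brutrolu/, cid/, grumeri/, jeno, slad]
>> boxtree.erase(p='/grumeri/pego')
<< ok

Answer: [bra, lotrum]
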